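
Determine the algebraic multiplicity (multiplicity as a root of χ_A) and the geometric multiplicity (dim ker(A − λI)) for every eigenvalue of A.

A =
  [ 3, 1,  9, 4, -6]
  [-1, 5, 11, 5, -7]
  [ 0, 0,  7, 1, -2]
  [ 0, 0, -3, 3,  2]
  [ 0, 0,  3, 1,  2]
λ = 4: alg = 5, geom = 2

Step 1 — factor the characteristic polynomial to read off the algebraic multiplicities:
  χ_A(x) = (x - 4)^5

Step 2 — compute geometric multiplicities via the rank-nullity identity g(λ) = n − rank(A − λI):
  rank(A − (4)·I) = 3, so dim ker(A − (4)·I) = n − 3 = 2

Summary:
  λ = 4: algebraic multiplicity = 5, geometric multiplicity = 2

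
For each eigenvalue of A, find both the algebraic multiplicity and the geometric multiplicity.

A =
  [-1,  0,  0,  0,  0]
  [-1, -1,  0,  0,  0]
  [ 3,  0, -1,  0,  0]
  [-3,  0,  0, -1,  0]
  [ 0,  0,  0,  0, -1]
λ = -1: alg = 5, geom = 4

Step 1 — factor the characteristic polynomial to read off the algebraic multiplicities:
  χ_A(x) = (x + 1)^5

Step 2 — compute geometric multiplicities via the rank-nullity identity g(λ) = n − rank(A − λI):
  rank(A − (-1)·I) = 1, so dim ker(A − (-1)·I) = n − 1 = 4

Summary:
  λ = -1: algebraic multiplicity = 5, geometric multiplicity = 4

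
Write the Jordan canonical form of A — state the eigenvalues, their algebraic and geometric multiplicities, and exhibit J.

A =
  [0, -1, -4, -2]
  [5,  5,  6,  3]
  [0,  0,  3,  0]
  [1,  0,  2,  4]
J_3(3) ⊕ J_1(3)

The characteristic polynomial is
  det(x·I − A) = x^4 - 12*x^3 + 54*x^2 - 108*x + 81 = (x - 3)^4

Eigenvalues and multiplicities (the geometric multiplicity of λ is n − rank(A − λI), which equals the number of Jordan blocks for λ):
  λ = 3: algebraic multiplicity = 4, geometric multiplicity = 2

Determining the block sizes for each eigenvalue:
  λ = 3: with am = 4 and gm = 2, the partition is not yet determined (e.g. several partitions of 4 into 2 parts exist). Let N = A − (3)·I. Computing rank(N^1) = 2, rank(N^2) = 1, rank(N^3) = 0; the number of blocks of size ≥ j is rank(N^{j−1}) − rank(N^j), giving [2, 1, 1]. So we have 1 block(s) of size 3, 1 block(s) of size 1 → block sizes [3, 1]

Assembling the blocks gives a Jordan form
J =
  [3, 1, 0, 0]
  [0, 3, 1, 0]
  [0, 0, 3, 0]
  [0, 0, 0, 3]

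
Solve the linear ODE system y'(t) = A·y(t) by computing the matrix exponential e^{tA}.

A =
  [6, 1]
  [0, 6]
e^{tA} =
  [exp(6*t), t*exp(6*t)]
  [0, exp(6*t)]

Strategy: write A = P · J · P⁻¹ where J is a Jordan canonical form, so e^{tA} = P · e^{tJ} · P⁻¹, and e^{tJ} can be computed block-by-block.

A has Jordan form
J =
  [6, 1]
  [0, 6]
(up to reordering of blocks).

Per-block formulas:
  For a 2×2 Jordan block J_2(6): exp(t · J_2(6)) = e^(6t)·(I + t·N), where N is the 2×2 nilpotent shift.

After assembling e^{tJ} and conjugating by P, we get:

e^{tA} =
  [exp(6*t), t*exp(6*t)]
  [0, exp(6*t)]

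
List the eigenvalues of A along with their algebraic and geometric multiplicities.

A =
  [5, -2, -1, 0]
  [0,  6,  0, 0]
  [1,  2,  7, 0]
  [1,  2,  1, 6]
λ = 6: alg = 4, geom = 3

Step 1 — factor the characteristic polynomial to read off the algebraic multiplicities:
  χ_A(x) = (x - 6)^4

Step 2 — compute geometric multiplicities via the rank-nullity identity g(λ) = n − rank(A − λI):
  rank(A − (6)·I) = 1, so dim ker(A − (6)·I) = n − 1 = 3

Summary:
  λ = 6: algebraic multiplicity = 4, geometric multiplicity = 3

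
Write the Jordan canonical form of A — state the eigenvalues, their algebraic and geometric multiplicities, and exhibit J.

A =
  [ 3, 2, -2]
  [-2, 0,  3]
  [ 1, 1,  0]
J_3(1)

The characteristic polynomial is
  det(x·I − A) = x^3 - 3*x^2 + 3*x - 1 = (x - 1)^3

Eigenvalues and multiplicities (the geometric multiplicity of λ is n − rank(A − λI), which equals the number of Jordan blocks for λ):
  λ = 1: algebraic multiplicity = 3, geometric multiplicity = 1

Determining the block sizes for each eigenvalue:
  λ = 1: one block (gm = 1), so the single block has size am = 3 → block sizes [3]

Assembling the blocks gives a Jordan form
J =
  [1, 1, 0]
  [0, 1, 1]
  [0, 0, 1]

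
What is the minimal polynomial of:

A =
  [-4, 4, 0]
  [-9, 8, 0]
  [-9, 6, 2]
x^2 - 4*x + 4

The characteristic polynomial is χ_A(x) = (x - 2)^3, so the eigenvalues are known. The minimal polynomial is
  m_A(x) = Π_λ (x − λ)^{k_λ}
where k_λ is the size of the *largest* Jordan block for λ (equivalently, the smallest k with (A − λI)^k v = 0 for every generalised eigenvector v of λ).

  λ = 2: largest Jordan block has size 2, contributing (x − 2)^2

So m_A(x) = (x - 2)^2 = x^2 - 4*x + 4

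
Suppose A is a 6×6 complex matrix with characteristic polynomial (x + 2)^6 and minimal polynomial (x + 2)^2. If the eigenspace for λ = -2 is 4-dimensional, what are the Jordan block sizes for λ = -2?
Block sizes for λ = -2: [2, 2, 1, 1]

Step 1 — from the characteristic polynomial, algebraic multiplicity of λ = -2 is 6. From dim ker(A − (-2)·I) = 4, there are exactly 4 Jordan blocks for λ = -2.
Step 2 — from the minimal polynomial, the factor (x + 2)^2 tells us the largest block for λ = -2 has size 2.
Step 3 — with total size 6, 4 blocks, and largest block 2, the block sizes (in nonincreasing order) are [2, 2, 1, 1].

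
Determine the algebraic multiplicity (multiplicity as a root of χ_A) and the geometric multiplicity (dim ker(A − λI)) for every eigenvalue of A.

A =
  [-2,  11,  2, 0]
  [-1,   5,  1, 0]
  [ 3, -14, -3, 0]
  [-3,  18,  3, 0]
λ = 0: alg = 4, geom = 2

Step 1 — factor the characteristic polynomial to read off the algebraic multiplicities:
  χ_A(x) = x^4

Step 2 — compute geometric multiplicities via the rank-nullity identity g(λ) = n − rank(A − λI):
  rank(A − (0)·I) = 2, so dim ker(A − (0)·I) = n − 2 = 2

Summary:
  λ = 0: algebraic multiplicity = 4, geometric multiplicity = 2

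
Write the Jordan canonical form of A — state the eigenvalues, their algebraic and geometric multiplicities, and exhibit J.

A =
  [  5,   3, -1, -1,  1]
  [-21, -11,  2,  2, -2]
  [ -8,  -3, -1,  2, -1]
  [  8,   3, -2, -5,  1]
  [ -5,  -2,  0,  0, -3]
J_3(-3) ⊕ J_2(-3)

The characteristic polynomial is
  det(x·I − A) = x^5 + 15*x^4 + 90*x^3 + 270*x^2 + 405*x + 243 = (x + 3)^5

Eigenvalues and multiplicities (the geometric multiplicity of λ is n − rank(A − λI), which equals the number of Jordan blocks for λ):
  λ = -3: algebraic multiplicity = 5, geometric multiplicity = 2

Determining the block sizes for each eigenvalue:
  λ = -3: with am = 5 and gm = 2, the partition is not yet determined (e.g. several partitions of 5 into 2 parts exist). Let N = A − (-3)·I. Computing rank(N^1) = 3, rank(N^2) = 1, rank(N^3) = 0; the number of blocks of size ≥ j is rank(N^{j−1}) − rank(N^j), giving [2, 2, 1]. So we have 1 block(s) of size 3, 1 block(s) of size 2 → block sizes [3, 2]

Assembling the blocks gives a Jordan form
J =
  [-3,  1,  0,  0,  0]
  [ 0, -3,  1,  0,  0]
  [ 0,  0, -3,  0,  0]
  [ 0,  0,  0, -3,  1]
  [ 0,  0,  0,  0, -3]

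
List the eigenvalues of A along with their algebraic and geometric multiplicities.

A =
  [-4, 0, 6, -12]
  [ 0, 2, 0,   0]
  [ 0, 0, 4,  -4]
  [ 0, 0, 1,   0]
λ = -4: alg = 1, geom = 1; λ = 2: alg = 3, geom = 2

Step 1 — factor the characteristic polynomial to read off the algebraic multiplicities:
  χ_A(x) = (x - 2)^3*(x + 4)

Step 2 — compute geometric multiplicities via the rank-nullity identity g(λ) = n − rank(A − λI):
  rank(A − (-4)·I) = 3, so dim ker(A − (-4)·I) = n − 3 = 1
  rank(A − (2)·I) = 2, so dim ker(A − (2)·I) = n − 2 = 2

Summary:
  λ = -4: algebraic multiplicity = 1, geometric multiplicity = 1
  λ = 2: algebraic multiplicity = 3, geometric multiplicity = 2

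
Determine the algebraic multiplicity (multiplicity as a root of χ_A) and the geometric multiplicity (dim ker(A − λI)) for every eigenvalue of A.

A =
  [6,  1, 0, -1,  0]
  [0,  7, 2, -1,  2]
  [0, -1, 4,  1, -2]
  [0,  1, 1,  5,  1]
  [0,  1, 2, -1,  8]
λ = 6: alg = 5, geom = 3

Step 1 — factor the characteristic polynomial to read off the algebraic multiplicities:
  χ_A(x) = (x - 6)^5

Step 2 — compute geometric multiplicities via the rank-nullity identity g(λ) = n − rank(A − λI):
  rank(A − (6)·I) = 2, so dim ker(A − (6)·I) = n − 2 = 3

Summary:
  λ = 6: algebraic multiplicity = 5, geometric multiplicity = 3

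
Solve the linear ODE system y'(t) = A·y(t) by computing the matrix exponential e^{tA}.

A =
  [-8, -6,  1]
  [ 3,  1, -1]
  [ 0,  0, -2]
e^{tA} =
  [-exp(-2*t) + 2*exp(-5*t), -2*exp(-2*t) + 2*exp(-5*t), t*exp(-2*t)]
  [exp(-2*t) - exp(-5*t), 2*exp(-2*t) - exp(-5*t), -t*exp(-2*t)]
  [0, 0, exp(-2*t)]

Strategy: write A = P · J · P⁻¹ where J is a Jordan canonical form, so e^{tA} = P · e^{tJ} · P⁻¹, and e^{tJ} can be computed block-by-block.

A has Jordan form
J =
  [-5,  0,  0]
  [ 0, -2,  1]
  [ 0,  0, -2]
(up to reordering of blocks).

Per-block formulas:
  For a 2×2 Jordan block J_2(-2): exp(t · J_2(-2)) = e^(-2t)·(I + t·N), where N is the 2×2 nilpotent shift.
  For a 1×1 block at λ = -5: exp(t · [-5]) = [e^(-5t)].

After assembling e^{tJ} and conjugating by P, we get:

e^{tA} =
  [-exp(-2*t) + 2*exp(-5*t), -2*exp(-2*t) + 2*exp(-5*t), t*exp(-2*t)]
  [exp(-2*t) - exp(-5*t), 2*exp(-2*t) - exp(-5*t), -t*exp(-2*t)]
  [0, 0, exp(-2*t)]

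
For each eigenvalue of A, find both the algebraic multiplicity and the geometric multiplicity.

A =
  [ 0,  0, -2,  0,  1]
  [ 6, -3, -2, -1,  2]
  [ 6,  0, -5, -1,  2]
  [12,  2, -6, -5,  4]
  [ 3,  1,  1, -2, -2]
λ = -3: alg = 5, geom = 2

Step 1 — factor the characteristic polynomial to read off the algebraic multiplicities:
  χ_A(x) = (x + 3)^5

Step 2 — compute geometric multiplicities via the rank-nullity identity g(λ) = n − rank(A − λI):
  rank(A − (-3)·I) = 3, so dim ker(A − (-3)·I) = n − 3 = 2

Summary:
  λ = -3: algebraic multiplicity = 5, geometric multiplicity = 2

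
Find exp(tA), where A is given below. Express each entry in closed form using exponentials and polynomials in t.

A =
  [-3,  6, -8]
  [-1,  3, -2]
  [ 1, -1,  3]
e^{tA} =
  [t^2*exp(t) - 4*t*exp(t) + exp(t), -2*t^2*exp(t) + 6*t*exp(t), 2*t^2*exp(t) - 8*t*exp(t)]
  [-t*exp(t), 2*t*exp(t) + exp(t), -2*t*exp(t)]
  [-t^2*exp(t)/2 + t*exp(t), t^2*exp(t) - t*exp(t), -t^2*exp(t) + 2*t*exp(t) + exp(t)]

Strategy: write A = P · J · P⁻¹ where J is a Jordan canonical form, so e^{tA} = P · e^{tJ} · P⁻¹, and e^{tJ} can be computed block-by-block.

A has Jordan form
J =
  [1, 1, 0]
  [0, 1, 1]
  [0, 0, 1]
(up to reordering of blocks).

Per-block formulas:
  For a 3×3 Jordan block J_3(1): exp(t · J_3(1)) = e^(1t)·(I + t·N + (t^2/2)·N^2), where N is the 3×3 nilpotent shift.

After assembling e^{tJ} and conjugating by P, we get:

e^{tA} =
  [t^2*exp(t) - 4*t*exp(t) + exp(t), -2*t^2*exp(t) + 6*t*exp(t), 2*t^2*exp(t) - 8*t*exp(t)]
  [-t*exp(t), 2*t*exp(t) + exp(t), -2*t*exp(t)]
  [-t^2*exp(t)/2 + t*exp(t), t^2*exp(t) - t*exp(t), -t^2*exp(t) + 2*t*exp(t) + exp(t)]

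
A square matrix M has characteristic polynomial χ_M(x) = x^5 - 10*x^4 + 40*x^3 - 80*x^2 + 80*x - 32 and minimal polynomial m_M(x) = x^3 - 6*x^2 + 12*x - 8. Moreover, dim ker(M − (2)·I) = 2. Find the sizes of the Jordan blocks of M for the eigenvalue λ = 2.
Block sizes for λ = 2: [3, 2]

Step 1 — from the characteristic polynomial, algebraic multiplicity of λ = 2 is 5. From dim ker(M − (2)·I) = 2, there are exactly 2 Jordan blocks for λ = 2.
Step 2 — from the minimal polynomial, the factor (x − 2)^3 tells us the largest block for λ = 2 has size 3.
Step 3 — with total size 5, 2 blocks, and largest block 3, the block sizes (in nonincreasing order) are [3, 2].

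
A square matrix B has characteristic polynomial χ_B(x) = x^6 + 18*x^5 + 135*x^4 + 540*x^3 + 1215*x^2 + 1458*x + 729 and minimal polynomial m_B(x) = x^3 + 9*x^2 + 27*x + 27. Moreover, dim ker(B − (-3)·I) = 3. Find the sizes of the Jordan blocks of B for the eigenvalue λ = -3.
Block sizes for λ = -3: [3, 2, 1]

Step 1 — from the characteristic polynomial, algebraic multiplicity of λ = -3 is 6. From dim ker(B − (-3)·I) = 3, there are exactly 3 Jordan blocks for λ = -3.
Step 2 — from the minimal polynomial, the factor (x + 3)^3 tells us the largest block for λ = -3 has size 3.
Step 3 — with total size 6, 3 blocks, and largest block 3, the block sizes (in nonincreasing order) are [3, 2, 1].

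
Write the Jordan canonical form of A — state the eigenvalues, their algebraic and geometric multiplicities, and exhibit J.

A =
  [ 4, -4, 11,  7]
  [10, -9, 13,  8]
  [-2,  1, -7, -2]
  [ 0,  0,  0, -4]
J_3(-4) ⊕ J_1(-4)

The characteristic polynomial is
  det(x·I − A) = x^4 + 16*x^3 + 96*x^2 + 256*x + 256 = (x + 4)^4

Eigenvalues and multiplicities (the geometric multiplicity of λ is n − rank(A − λI), which equals the number of Jordan blocks for λ):
  λ = -4: algebraic multiplicity = 4, geometric multiplicity = 2

Determining the block sizes for each eigenvalue:
  λ = -4: with am = 4 and gm = 2, the partition is not yet determined (e.g. several partitions of 4 into 2 parts exist). Let N = A − (-4)·I. Computing rank(N^1) = 2, rank(N^2) = 1, rank(N^3) = 0; the number of blocks of size ≥ j is rank(N^{j−1}) − rank(N^j), giving [2, 1, 1]. So we have 1 block(s) of size 3, 1 block(s) of size 1 → block sizes [3, 1]

Assembling the blocks gives a Jordan form
J =
  [-4,  1,  0,  0]
  [ 0, -4,  1,  0]
  [ 0,  0, -4,  0]
  [ 0,  0,  0, -4]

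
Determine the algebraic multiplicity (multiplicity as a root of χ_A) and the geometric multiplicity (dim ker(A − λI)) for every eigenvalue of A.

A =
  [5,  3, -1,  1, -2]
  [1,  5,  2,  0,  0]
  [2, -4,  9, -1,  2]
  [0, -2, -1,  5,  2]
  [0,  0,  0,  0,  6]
λ = 6: alg = 5, geom = 3

Step 1 — factor the characteristic polynomial to read off the algebraic multiplicities:
  χ_A(x) = (x - 6)^5

Step 2 — compute geometric multiplicities via the rank-nullity identity g(λ) = n − rank(A − λI):
  rank(A − (6)·I) = 2, so dim ker(A − (6)·I) = n − 2 = 3

Summary:
  λ = 6: algebraic multiplicity = 5, geometric multiplicity = 3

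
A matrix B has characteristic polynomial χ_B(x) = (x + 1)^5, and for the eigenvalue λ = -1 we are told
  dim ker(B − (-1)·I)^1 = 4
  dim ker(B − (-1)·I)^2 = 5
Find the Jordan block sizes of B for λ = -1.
Block sizes for λ = -1: [2, 1, 1, 1]

From the dimensions of kernels of powers, the number of Jordan blocks of size at least j is d_j − d_{j−1} where d_j = dim ker(N^j) (with d_0 = 0). Computing the differences gives [4, 1].
The number of blocks of size exactly k is (#blocks of size ≥ k) − (#blocks of size ≥ k + 1), so the partition is: 3 block(s) of size 1, 1 block(s) of size 2.
In nonincreasing order the block sizes are [2, 1, 1, 1].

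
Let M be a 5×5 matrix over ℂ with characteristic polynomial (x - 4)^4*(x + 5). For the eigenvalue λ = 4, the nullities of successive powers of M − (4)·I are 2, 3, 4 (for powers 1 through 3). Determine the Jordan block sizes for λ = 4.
Block sizes for λ = 4: [3, 1]

From the dimensions of kernels of powers, the number of Jordan blocks of size at least j is d_j − d_{j−1} where d_j = dim ker(N^j) (with d_0 = 0). Computing the differences gives [2, 1, 1].
The number of blocks of size exactly k is (#blocks of size ≥ k) − (#blocks of size ≥ k + 1), so the partition is: 1 block(s) of size 1, 1 block(s) of size 3.
In nonincreasing order the block sizes are [3, 1].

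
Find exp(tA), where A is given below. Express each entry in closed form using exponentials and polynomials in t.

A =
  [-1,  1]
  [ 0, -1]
e^{tA} =
  [exp(-t), t*exp(-t)]
  [0, exp(-t)]

Strategy: write A = P · J · P⁻¹ where J is a Jordan canonical form, so e^{tA} = P · e^{tJ} · P⁻¹, and e^{tJ} can be computed block-by-block.

A has Jordan form
J =
  [-1,  1]
  [ 0, -1]
(up to reordering of blocks).

Per-block formulas:
  For a 2×2 Jordan block J_2(-1): exp(t · J_2(-1)) = e^(-1t)·(I + t·N), where N is the 2×2 nilpotent shift.

After assembling e^{tJ} and conjugating by P, we get:

e^{tA} =
  [exp(-t), t*exp(-t)]
  [0, exp(-t)]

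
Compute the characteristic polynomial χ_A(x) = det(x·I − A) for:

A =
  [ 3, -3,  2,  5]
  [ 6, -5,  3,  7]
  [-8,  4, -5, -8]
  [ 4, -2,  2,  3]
x^4 + 4*x^3 + 6*x^2 + 4*x + 1

Expanding det(x·I − A) (e.g. by cofactor expansion or by noting that A is similar to its Jordan form J, which has the same characteristic polynomial as A) gives
  χ_A(x) = x^4 + 4*x^3 + 6*x^2 + 4*x + 1
which factors as (x + 1)^4. The eigenvalues (with algebraic multiplicities) are λ = -1 with multiplicity 4.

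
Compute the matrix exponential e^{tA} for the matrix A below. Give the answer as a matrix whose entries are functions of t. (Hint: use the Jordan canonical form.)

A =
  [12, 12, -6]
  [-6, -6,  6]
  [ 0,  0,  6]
e^{tA} =
  [2*exp(6*t) - 1, 2*exp(6*t) - 2, 1 - exp(6*t)]
  [1 - exp(6*t), 2 - exp(6*t), exp(6*t) - 1]
  [0, 0, exp(6*t)]

Strategy: write A = P · J · P⁻¹ where J is a Jordan canonical form, so e^{tA} = P · e^{tJ} · P⁻¹, and e^{tJ} can be computed block-by-block.

A has Jordan form
J =
  [0, 0, 0]
  [0, 6, 0]
  [0, 0, 6]
(up to reordering of blocks).

Per-block formulas:
  For a 1×1 block at λ = 6: exp(t · [6]) = [e^(6t)].
  For a 1×1 block at λ = 0: exp(t · [0]) = [e^(0t)].

After assembling e^{tJ} and conjugating by P, we get:

e^{tA} =
  [2*exp(6*t) - 1, 2*exp(6*t) - 2, 1 - exp(6*t)]
  [1 - exp(6*t), 2 - exp(6*t), exp(6*t) - 1]
  [0, 0, exp(6*t)]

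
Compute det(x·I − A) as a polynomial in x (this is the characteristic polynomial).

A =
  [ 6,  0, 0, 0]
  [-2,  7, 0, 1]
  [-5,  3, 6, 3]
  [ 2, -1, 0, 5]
x^4 - 24*x^3 + 216*x^2 - 864*x + 1296

Expanding det(x·I − A) (e.g. by cofactor expansion or by noting that A is similar to its Jordan form J, which has the same characteristic polynomial as A) gives
  χ_A(x) = x^4 - 24*x^3 + 216*x^2 - 864*x + 1296
which factors as (x - 6)^4. The eigenvalues (with algebraic multiplicities) are λ = 6 with multiplicity 4.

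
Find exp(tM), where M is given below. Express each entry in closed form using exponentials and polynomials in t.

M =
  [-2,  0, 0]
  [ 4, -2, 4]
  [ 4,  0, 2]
e^{tM} =
  [exp(-2*t), 0, 0]
  [exp(2*t) - exp(-2*t), exp(-2*t), exp(2*t) - exp(-2*t)]
  [exp(2*t) - exp(-2*t), 0, exp(2*t)]

Strategy: write M = P · J · P⁻¹ where J is a Jordan canonical form, so e^{tM} = P · e^{tJ} · P⁻¹, and e^{tJ} can be computed block-by-block.

M has Jordan form
J =
  [-2,  0, 0]
  [ 0, -2, 0]
  [ 0,  0, 2]
(up to reordering of blocks).

Per-block formulas:
  For a 1×1 block at λ = -2: exp(t · [-2]) = [e^(-2t)].
  For a 1×1 block at λ = 2: exp(t · [2]) = [e^(2t)].

After assembling e^{tJ} and conjugating by P, we get:

e^{tM} =
  [exp(-2*t), 0, 0]
  [exp(2*t) - exp(-2*t), exp(-2*t), exp(2*t) - exp(-2*t)]
  [exp(2*t) - exp(-2*t), 0, exp(2*t)]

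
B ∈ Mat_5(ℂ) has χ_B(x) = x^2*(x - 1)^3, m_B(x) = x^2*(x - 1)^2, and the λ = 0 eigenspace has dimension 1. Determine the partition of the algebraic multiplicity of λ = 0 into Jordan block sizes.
Block sizes for λ = 0: [2]

Step 1 — from the characteristic polynomial, algebraic multiplicity of λ = 0 is 2. From dim ker(B − (0)·I) = 1, there are exactly 1 Jordan blocks for λ = 0.
Step 2 — from the minimal polynomial, the factor (x − 0)^2 tells us the largest block for λ = 0 has size 2.
Step 3 — with total size 2, 1 blocks, and largest block 2, the block sizes (in nonincreasing order) are [2].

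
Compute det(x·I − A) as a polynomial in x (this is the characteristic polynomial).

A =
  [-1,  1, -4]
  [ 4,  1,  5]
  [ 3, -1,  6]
x^3 - 6*x^2 + 12*x - 8

Expanding det(x·I − A) (e.g. by cofactor expansion or by noting that A is similar to its Jordan form J, which has the same characteristic polynomial as A) gives
  χ_A(x) = x^3 - 6*x^2 + 12*x - 8
which factors as (x - 2)^3. The eigenvalues (with algebraic multiplicities) are λ = 2 with multiplicity 3.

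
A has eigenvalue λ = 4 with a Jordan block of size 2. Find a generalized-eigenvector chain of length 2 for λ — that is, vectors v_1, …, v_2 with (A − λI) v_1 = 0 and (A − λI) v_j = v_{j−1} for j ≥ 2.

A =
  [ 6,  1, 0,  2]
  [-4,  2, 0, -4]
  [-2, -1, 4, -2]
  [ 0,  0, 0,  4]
A Jordan chain for λ = 4 of length 2:
v_1 = (2, -4, -2, 0)ᵀ
v_2 = (1, 0, 0, 0)ᵀ

Let N = A − (4)·I. We want v_2 with N^2 v_2 = 0 but N^1 v_2 ≠ 0; then v_{j-1} := N · v_j for j = 2, …, 2.

Pick v_2 = (1, 0, 0, 0)ᵀ.
Then v_1 = N · v_2 = (2, -4, -2, 0)ᵀ.

Sanity check: (A − (4)·I) v_1 = (0, 0, 0, 0)ᵀ = 0. ✓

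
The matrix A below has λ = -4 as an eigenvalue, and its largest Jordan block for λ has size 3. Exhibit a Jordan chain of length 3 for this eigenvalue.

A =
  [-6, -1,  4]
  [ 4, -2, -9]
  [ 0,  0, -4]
A Jordan chain for λ = -4 of length 3:
v_1 = (1, -2, 0)ᵀ
v_2 = (4, -9, 0)ᵀ
v_3 = (0, 0, 1)ᵀ

Let N = A − (-4)·I. We want v_3 with N^3 v_3 = 0 but N^2 v_3 ≠ 0; then v_{j-1} := N · v_j for j = 3, …, 2.

Pick v_3 = (0, 0, 1)ᵀ.
Then v_2 = N · v_3 = (4, -9, 0)ᵀ.
Then v_1 = N · v_2 = (1, -2, 0)ᵀ.

Sanity check: (A − (-4)·I) v_1 = (0, 0, 0)ᵀ = 0. ✓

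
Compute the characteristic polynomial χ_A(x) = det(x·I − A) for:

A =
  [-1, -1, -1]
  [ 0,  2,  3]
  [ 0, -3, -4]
x^3 + 3*x^2 + 3*x + 1

Expanding det(x·I − A) (e.g. by cofactor expansion or by noting that A is similar to its Jordan form J, which has the same characteristic polynomial as A) gives
  χ_A(x) = x^3 + 3*x^2 + 3*x + 1
which factors as (x + 1)^3. The eigenvalues (with algebraic multiplicities) are λ = -1 with multiplicity 3.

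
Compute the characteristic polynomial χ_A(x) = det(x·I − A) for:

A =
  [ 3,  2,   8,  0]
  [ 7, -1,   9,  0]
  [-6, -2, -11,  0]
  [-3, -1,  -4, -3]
x^4 + 12*x^3 + 54*x^2 + 108*x + 81

Expanding det(x·I − A) (e.g. by cofactor expansion or by noting that A is similar to its Jordan form J, which has the same characteristic polynomial as A) gives
  χ_A(x) = x^4 + 12*x^3 + 54*x^2 + 108*x + 81
which factors as (x + 3)^4. The eigenvalues (with algebraic multiplicities) are λ = -3 with multiplicity 4.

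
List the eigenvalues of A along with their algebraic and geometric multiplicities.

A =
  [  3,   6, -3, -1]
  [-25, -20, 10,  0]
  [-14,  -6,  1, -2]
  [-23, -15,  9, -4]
λ = -5: alg = 4, geom = 2

Step 1 — factor the characteristic polynomial to read off the algebraic multiplicities:
  χ_A(x) = (x + 5)^4

Step 2 — compute geometric multiplicities via the rank-nullity identity g(λ) = n − rank(A − λI):
  rank(A − (-5)·I) = 2, so dim ker(A − (-5)·I) = n − 2 = 2

Summary:
  λ = -5: algebraic multiplicity = 4, geometric multiplicity = 2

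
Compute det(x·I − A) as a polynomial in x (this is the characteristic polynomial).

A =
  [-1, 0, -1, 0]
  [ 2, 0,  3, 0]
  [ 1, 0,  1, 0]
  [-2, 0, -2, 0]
x^4

Expanding det(x·I − A) (e.g. by cofactor expansion or by noting that A is similar to its Jordan form J, which has the same characteristic polynomial as A) gives
  χ_A(x) = x^4
which factors as x^4. The eigenvalues (with algebraic multiplicities) are λ = 0 with multiplicity 4.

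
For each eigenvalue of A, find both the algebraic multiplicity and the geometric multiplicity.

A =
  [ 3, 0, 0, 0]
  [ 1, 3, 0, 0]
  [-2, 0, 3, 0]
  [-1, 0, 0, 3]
λ = 3: alg = 4, geom = 3

Step 1 — factor the characteristic polynomial to read off the algebraic multiplicities:
  χ_A(x) = (x - 3)^4

Step 2 — compute geometric multiplicities via the rank-nullity identity g(λ) = n − rank(A − λI):
  rank(A − (3)·I) = 1, so dim ker(A − (3)·I) = n − 1 = 3

Summary:
  λ = 3: algebraic multiplicity = 4, geometric multiplicity = 3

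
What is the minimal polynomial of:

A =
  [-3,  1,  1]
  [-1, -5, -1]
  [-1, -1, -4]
x^3 + 12*x^2 + 48*x + 64

The characteristic polynomial is χ_A(x) = (x + 4)^3, so the eigenvalues are known. The minimal polynomial is
  m_A(x) = Π_λ (x − λ)^{k_λ}
where k_λ is the size of the *largest* Jordan block for λ (equivalently, the smallest k with (A − λI)^k v = 0 for every generalised eigenvector v of λ).

  λ = -4: largest Jordan block has size 3, contributing (x + 4)^3

So m_A(x) = (x + 4)^3 = x^3 + 12*x^2 + 48*x + 64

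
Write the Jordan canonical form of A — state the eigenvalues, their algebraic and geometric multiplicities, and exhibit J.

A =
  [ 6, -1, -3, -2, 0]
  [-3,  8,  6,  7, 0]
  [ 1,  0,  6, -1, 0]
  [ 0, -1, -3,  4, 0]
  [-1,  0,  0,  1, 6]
J_2(6) ⊕ J_2(6) ⊕ J_1(6)

The characteristic polynomial is
  det(x·I − A) = x^5 - 30*x^4 + 360*x^3 - 2160*x^2 + 6480*x - 7776 = (x - 6)^5

Eigenvalues and multiplicities (the geometric multiplicity of λ is n − rank(A − λI), which equals the number of Jordan blocks for λ):
  λ = 6: algebraic multiplicity = 5, geometric multiplicity = 3

Determining the block sizes for each eigenvalue:
  λ = 6: with am = 5 and gm = 3, the partition is not yet determined (e.g. several partitions of 5 into 3 parts exist). Let N = A − (6)·I. Computing rank(N^1) = 2, rank(N^2) = 0; the number of blocks of size ≥ j is rank(N^{j−1}) − rank(N^j), giving [3, 2]. So we have 2 block(s) of size 2, 1 block(s) of size 1 → block sizes [2, 2, 1]

Assembling the blocks gives a Jordan form
J =
  [6, 1, 0, 0, 0]
  [0, 6, 0, 0, 0]
  [0, 0, 6, 1, 0]
  [0, 0, 0, 6, 0]
  [0, 0, 0, 0, 6]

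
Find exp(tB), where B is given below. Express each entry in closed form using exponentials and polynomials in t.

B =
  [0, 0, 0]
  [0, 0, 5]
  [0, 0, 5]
e^{tB} =
  [1, 0, 0]
  [0, 1, exp(5*t) - 1]
  [0, 0, exp(5*t)]

Strategy: write B = P · J · P⁻¹ where J is a Jordan canonical form, so e^{tB} = P · e^{tJ} · P⁻¹, and e^{tJ} can be computed block-by-block.

B has Jordan form
J =
  [0, 0, 0]
  [0, 0, 0]
  [0, 0, 5]
(up to reordering of blocks).

Per-block formulas:
  For a 1×1 block at λ = 5: exp(t · [5]) = [e^(5t)].
  For a 1×1 block at λ = 0: exp(t · [0]) = [e^(0t)].

After assembling e^{tJ} and conjugating by P, we get:

e^{tB} =
  [1, 0, 0]
  [0, 1, exp(5*t) - 1]
  [0, 0, exp(5*t)]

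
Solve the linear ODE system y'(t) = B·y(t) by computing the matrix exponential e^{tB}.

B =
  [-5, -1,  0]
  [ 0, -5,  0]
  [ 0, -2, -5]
e^{tB} =
  [exp(-5*t), -t*exp(-5*t), 0]
  [0, exp(-5*t), 0]
  [0, -2*t*exp(-5*t), exp(-5*t)]

Strategy: write B = P · J · P⁻¹ where J is a Jordan canonical form, so e^{tB} = P · e^{tJ} · P⁻¹, and e^{tJ} can be computed block-by-block.

B has Jordan form
J =
  [-5,  1,  0]
  [ 0, -5,  0]
  [ 0,  0, -5]
(up to reordering of blocks).

Per-block formulas:
  For a 2×2 Jordan block J_2(-5): exp(t · J_2(-5)) = e^(-5t)·(I + t·N), where N is the 2×2 nilpotent shift.
  For a 1×1 block at λ = -5: exp(t · [-5]) = [e^(-5t)].

After assembling e^{tJ} and conjugating by P, we get:

e^{tB} =
  [exp(-5*t), -t*exp(-5*t), 0]
  [0, exp(-5*t), 0]
  [0, -2*t*exp(-5*t), exp(-5*t)]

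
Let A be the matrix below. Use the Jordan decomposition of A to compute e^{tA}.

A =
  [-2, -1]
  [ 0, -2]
e^{tA} =
  [exp(-2*t), -t*exp(-2*t)]
  [0, exp(-2*t)]

Strategy: write A = P · J · P⁻¹ where J is a Jordan canonical form, so e^{tA} = P · e^{tJ} · P⁻¹, and e^{tJ} can be computed block-by-block.

A has Jordan form
J =
  [-2,  1]
  [ 0, -2]
(up to reordering of blocks).

Per-block formulas:
  For a 2×2 Jordan block J_2(-2): exp(t · J_2(-2)) = e^(-2t)·(I + t·N), where N is the 2×2 nilpotent shift.

After assembling e^{tJ} and conjugating by P, we get:

e^{tA} =
  [exp(-2*t), -t*exp(-2*t)]
  [0, exp(-2*t)]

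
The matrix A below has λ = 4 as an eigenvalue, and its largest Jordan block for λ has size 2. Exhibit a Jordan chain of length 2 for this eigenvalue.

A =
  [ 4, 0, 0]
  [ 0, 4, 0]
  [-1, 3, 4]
A Jordan chain for λ = 4 of length 2:
v_1 = (0, 0, -1)ᵀ
v_2 = (1, 0, 0)ᵀ

Let N = A − (4)·I. We want v_2 with N^2 v_2 = 0 but N^1 v_2 ≠ 0; then v_{j-1} := N · v_j for j = 2, …, 2.

Pick v_2 = (1, 0, 0)ᵀ.
Then v_1 = N · v_2 = (0, 0, -1)ᵀ.

Sanity check: (A − (4)·I) v_1 = (0, 0, 0)ᵀ = 0. ✓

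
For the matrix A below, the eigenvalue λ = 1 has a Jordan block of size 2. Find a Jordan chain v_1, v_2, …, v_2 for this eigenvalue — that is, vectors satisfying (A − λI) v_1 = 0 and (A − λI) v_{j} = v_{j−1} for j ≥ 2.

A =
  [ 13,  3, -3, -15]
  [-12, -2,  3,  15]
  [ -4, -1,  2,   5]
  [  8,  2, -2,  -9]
A Jordan chain for λ = 1 of length 2:
v_1 = (12, -12, -4, 8)ᵀ
v_2 = (1, 0, 0, 0)ᵀ

Let N = A − (1)·I. We want v_2 with N^2 v_2 = 0 but N^1 v_2 ≠ 0; then v_{j-1} := N · v_j for j = 2, …, 2.

Pick v_2 = (1, 0, 0, 0)ᵀ.
Then v_1 = N · v_2 = (12, -12, -4, 8)ᵀ.

Sanity check: (A − (1)·I) v_1 = (0, 0, 0, 0)ᵀ = 0. ✓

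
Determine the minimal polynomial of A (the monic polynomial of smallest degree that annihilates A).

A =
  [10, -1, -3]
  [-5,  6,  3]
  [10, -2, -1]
x^2 - 10*x + 25

The characteristic polynomial is χ_A(x) = (x - 5)^3, so the eigenvalues are known. The minimal polynomial is
  m_A(x) = Π_λ (x − λ)^{k_λ}
where k_λ is the size of the *largest* Jordan block for λ (equivalently, the smallest k with (A − λI)^k v = 0 for every generalised eigenvector v of λ).

  λ = 5: largest Jordan block has size 2, contributing (x − 5)^2

So m_A(x) = (x - 5)^2 = x^2 - 10*x + 25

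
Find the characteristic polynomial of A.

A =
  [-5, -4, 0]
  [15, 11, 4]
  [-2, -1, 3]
x^3 - 9*x^2 + 27*x - 27

Expanding det(x·I − A) (e.g. by cofactor expansion or by noting that A is similar to its Jordan form J, which has the same characteristic polynomial as A) gives
  χ_A(x) = x^3 - 9*x^2 + 27*x - 27
which factors as (x - 3)^3. The eigenvalues (with algebraic multiplicities) are λ = 3 with multiplicity 3.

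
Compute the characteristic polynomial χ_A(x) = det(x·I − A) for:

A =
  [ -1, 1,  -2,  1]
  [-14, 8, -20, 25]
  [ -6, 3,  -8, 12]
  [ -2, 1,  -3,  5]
x^4 - 4*x^3 + 6*x^2 - 4*x + 1

Expanding det(x·I − A) (e.g. by cofactor expansion or by noting that A is similar to its Jordan form J, which has the same characteristic polynomial as A) gives
  χ_A(x) = x^4 - 4*x^3 + 6*x^2 - 4*x + 1
which factors as (x - 1)^4. The eigenvalues (with algebraic multiplicities) are λ = 1 with multiplicity 4.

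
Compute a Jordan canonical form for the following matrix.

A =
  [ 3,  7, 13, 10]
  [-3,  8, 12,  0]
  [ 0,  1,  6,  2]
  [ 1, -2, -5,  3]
J_3(5) ⊕ J_1(5)

The characteristic polynomial is
  det(x·I − A) = x^4 - 20*x^3 + 150*x^2 - 500*x + 625 = (x - 5)^4

Eigenvalues and multiplicities (the geometric multiplicity of λ is n − rank(A − λI), which equals the number of Jordan blocks for λ):
  λ = 5: algebraic multiplicity = 4, geometric multiplicity = 2

Determining the block sizes for each eigenvalue:
  λ = 5: with am = 4 and gm = 2, the partition is not yet determined (e.g. several partitions of 4 into 2 parts exist). Let N = A − (5)·I. Computing rank(N^1) = 2, rank(N^2) = 1, rank(N^3) = 0; the number of blocks of size ≥ j is rank(N^{j−1}) − rank(N^j), giving [2, 1, 1]. So we have 1 block(s) of size 3, 1 block(s) of size 1 → block sizes [3, 1]

Assembling the blocks gives a Jordan form
J =
  [5, 1, 0, 0]
  [0, 5, 1, 0]
  [0, 0, 5, 0]
  [0, 0, 0, 5]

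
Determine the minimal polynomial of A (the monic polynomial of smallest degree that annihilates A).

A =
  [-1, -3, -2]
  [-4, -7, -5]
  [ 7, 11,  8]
x^3

The characteristic polynomial is χ_A(x) = x^3, so the eigenvalues are known. The minimal polynomial is
  m_A(x) = Π_λ (x − λ)^{k_λ}
where k_λ is the size of the *largest* Jordan block for λ (equivalently, the smallest k with (A − λI)^k v = 0 for every generalised eigenvector v of λ).

  λ = 0: largest Jordan block has size 3, contributing (x − 0)^3

So m_A(x) = x^3 = x^3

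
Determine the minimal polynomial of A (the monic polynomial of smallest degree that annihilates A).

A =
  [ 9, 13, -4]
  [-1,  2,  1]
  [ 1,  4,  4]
x^3 - 15*x^2 + 75*x - 125

The characteristic polynomial is χ_A(x) = (x - 5)^3, so the eigenvalues are known. The minimal polynomial is
  m_A(x) = Π_λ (x − λ)^{k_λ}
where k_λ is the size of the *largest* Jordan block for λ (equivalently, the smallest k with (A − λI)^k v = 0 for every generalised eigenvector v of λ).

  λ = 5: largest Jordan block has size 3, contributing (x − 5)^3

So m_A(x) = (x - 5)^3 = x^3 - 15*x^2 + 75*x - 125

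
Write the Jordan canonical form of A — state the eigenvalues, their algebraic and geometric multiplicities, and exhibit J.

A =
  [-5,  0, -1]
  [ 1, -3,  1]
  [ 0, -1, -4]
J_3(-4)

The characteristic polynomial is
  det(x·I − A) = x^3 + 12*x^2 + 48*x + 64 = (x + 4)^3

Eigenvalues and multiplicities (the geometric multiplicity of λ is n − rank(A − λI), which equals the number of Jordan blocks for λ):
  λ = -4: algebraic multiplicity = 3, geometric multiplicity = 1

Determining the block sizes for each eigenvalue:
  λ = -4: one block (gm = 1), so the single block has size am = 3 → block sizes [3]

Assembling the blocks gives a Jordan form
J =
  [-4,  1,  0]
  [ 0, -4,  1]
  [ 0,  0, -4]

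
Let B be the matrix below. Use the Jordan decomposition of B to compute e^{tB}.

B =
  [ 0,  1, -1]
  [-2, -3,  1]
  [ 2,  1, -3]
e^{tB} =
  [2*t*exp(-2*t) + exp(-2*t), t*exp(-2*t), -t*exp(-2*t)]
  [-2*t*exp(-2*t), -t*exp(-2*t) + exp(-2*t), t*exp(-2*t)]
  [2*t*exp(-2*t), t*exp(-2*t), -t*exp(-2*t) + exp(-2*t)]

Strategy: write B = P · J · P⁻¹ where J is a Jordan canonical form, so e^{tB} = P · e^{tJ} · P⁻¹, and e^{tJ} can be computed block-by-block.

B has Jordan form
J =
  [-2,  1,  0]
  [ 0, -2,  0]
  [ 0,  0, -2]
(up to reordering of blocks).

Per-block formulas:
  For a 1×1 block at λ = -2: exp(t · [-2]) = [e^(-2t)].
  For a 2×2 Jordan block J_2(-2): exp(t · J_2(-2)) = e^(-2t)·(I + t·N), where N is the 2×2 nilpotent shift.

After assembling e^{tJ} and conjugating by P, we get:

e^{tB} =
  [2*t*exp(-2*t) + exp(-2*t), t*exp(-2*t), -t*exp(-2*t)]
  [-2*t*exp(-2*t), -t*exp(-2*t) + exp(-2*t), t*exp(-2*t)]
  [2*t*exp(-2*t), t*exp(-2*t), -t*exp(-2*t) + exp(-2*t)]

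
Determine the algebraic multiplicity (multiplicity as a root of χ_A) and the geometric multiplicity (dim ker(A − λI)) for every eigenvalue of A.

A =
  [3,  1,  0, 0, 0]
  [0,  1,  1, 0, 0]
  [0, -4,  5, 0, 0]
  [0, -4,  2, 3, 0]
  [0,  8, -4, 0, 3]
λ = 3: alg = 5, geom = 3

Step 1 — factor the characteristic polynomial to read off the algebraic multiplicities:
  χ_A(x) = (x - 3)^5

Step 2 — compute geometric multiplicities via the rank-nullity identity g(λ) = n − rank(A − λI):
  rank(A − (3)·I) = 2, so dim ker(A − (3)·I) = n − 2 = 3

Summary:
  λ = 3: algebraic multiplicity = 5, geometric multiplicity = 3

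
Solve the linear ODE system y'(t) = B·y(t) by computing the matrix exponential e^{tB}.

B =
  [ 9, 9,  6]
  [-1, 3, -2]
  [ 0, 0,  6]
e^{tB} =
  [3*t*exp(6*t) + exp(6*t), 9*t*exp(6*t), 6*t*exp(6*t)]
  [-t*exp(6*t), -3*t*exp(6*t) + exp(6*t), -2*t*exp(6*t)]
  [0, 0, exp(6*t)]

Strategy: write B = P · J · P⁻¹ where J is a Jordan canonical form, so e^{tB} = P · e^{tJ} · P⁻¹, and e^{tJ} can be computed block-by-block.

B has Jordan form
J =
  [6, 1, 0]
  [0, 6, 0]
  [0, 0, 6]
(up to reordering of blocks).

Per-block formulas:
  For a 2×2 Jordan block J_2(6): exp(t · J_2(6)) = e^(6t)·(I + t·N), where N is the 2×2 nilpotent shift.
  For a 1×1 block at λ = 6: exp(t · [6]) = [e^(6t)].

After assembling e^{tJ} and conjugating by P, we get:

e^{tB} =
  [3*t*exp(6*t) + exp(6*t), 9*t*exp(6*t), 6*t*exp(6*t)]
  [-t*exp(6*t), -3*t*exp(6*t) + exp(6*t), -2*t*exp(6*t)]
  [0, 0, exp(6*t)]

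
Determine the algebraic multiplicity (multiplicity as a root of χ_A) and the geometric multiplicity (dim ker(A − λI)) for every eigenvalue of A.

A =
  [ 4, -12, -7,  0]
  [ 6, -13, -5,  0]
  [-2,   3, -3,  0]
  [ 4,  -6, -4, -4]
λ = -4: alg = 4, geom = 2

Step 1 — factor the characteristic polynomial to read off the algebraic multiplicities:
  χ_A(x) = (x + 4)^4

Step 2 — compute geometric multiplicities via the rank-nullity identity g(λ) = n − rank(A − λI):
  rank(A − (-4)·I) = 2, so dim ker(A − (-4)·I) = n − 2 = 2

Summary:
  λ = -4: algebraic multiplicity = 4, geometric multiplicity = 2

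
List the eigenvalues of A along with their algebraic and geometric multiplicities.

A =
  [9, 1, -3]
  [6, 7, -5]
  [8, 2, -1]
λ = 5: alg = 3, geom = 1

Step 1 — factor the characteristic polynomial to read off the algebraic multiplicities:
  χ_A(x) = (x - 5)^3

Step 2 — compute geometric multiplicities via the rank-nullity identity g(λ) = n − rank(A − λI):
  rank(A − (5)·I) = 2, so dim ker(A − (5)·I) = n − 2 = 1

Summary:
  λ = 5: algebraic multiplicity = 3, geometric multiplicity = 1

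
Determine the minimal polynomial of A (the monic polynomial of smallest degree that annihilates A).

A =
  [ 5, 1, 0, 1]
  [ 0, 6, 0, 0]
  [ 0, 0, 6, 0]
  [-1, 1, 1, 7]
x^3 - 18*x^2 + 108*x - 216

The characteristic polynomial is χ_A(x) = (x - 6)^4, so the eigenvalues are known. The minimal polynomial is
  m_A(x) = Π_λ (x − λ)^{k_λ}
where k_λ is the size of the *largest* Jordan block for λ (equivalently, the smallest k with (A − λI)^k v = 0 for every generalised eigenvector v of λ).

  λ = 6: largest Jordan block has size 3, contributing (x − 6)^3

So m_A(x) = (x - 6)^3 = x^3 - 18*x^2 + 108*x - 216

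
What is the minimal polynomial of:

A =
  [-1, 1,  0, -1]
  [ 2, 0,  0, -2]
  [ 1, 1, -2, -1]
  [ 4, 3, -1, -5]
x^3 + 6*x^2 + 12*x + 8

The characteristic polynomial is χ_A(x) = (x + 2)^4, so the eigenvalues are known. The minimal polynomial is
  m_A(x) = Π_λ (x − λ)^{k_λ}
where k_λ is the size of the *largest* Jordan block for λ (equivalently, the smallest k with (A − λI)^k v = 0 for every generalised eigenvector v of λ).

  λ = -2: largest Jordan block has size 3, contributing (x + 2)^3

So m_A(x) = (x + 2)^3 = x^3 + 6*x^2 + 12*x + 8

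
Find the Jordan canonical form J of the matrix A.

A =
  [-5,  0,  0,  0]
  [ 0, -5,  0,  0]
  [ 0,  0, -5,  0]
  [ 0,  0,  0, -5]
J_1(-5) ⊕ J_1(-5) ⊕ J_1(-5) ⊕ J_1(-5)

The characteristic polynomial is
  det(x·I − A) = x^4 + 20*x^3 + 150*x^2 + 500*x + 625 = (x + 5)^4

Eigenvalues and multiplicities (the geometric multiplicity of λ is n − rank(A − λI), which equals the number of Jordan blocks for λ):
  λ = -5: algebraic multiplicity = 4, geometric multiplicity = 4

Determining the block sizes for each eigenvalue:
  λ = -5: gm = am = 4, so every block has size 1 → block sizes [1, 1, 1, 1]

Assembling the blocks gives a Jordan form
J =
  [-5,  0,  0,  0]
  [ 0, -5,  0,  0]
  [ 0,  0, -5,  0]
  [ 0,  0,  0, -5]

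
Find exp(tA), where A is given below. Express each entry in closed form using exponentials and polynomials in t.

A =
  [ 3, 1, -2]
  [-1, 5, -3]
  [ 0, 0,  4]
e^{tA} =
  [-t*exp(4*t) + exp(4*t), t*exp(4*t), -t^2*exp(4*t)/2 - 2*t*exp(4*t)]
  [-t*exp(4*t), t*exp(4*t) + exp(4*t), -t^2*exp(4*t)/2 - 3*t*exp(4*t)]
  [0, 0, exp(4*t)]

Strategy: write A = P · J · P⁻¹ where J is a Jordan canonical form, so e^{tA} = P · e^{tJ} · P⁻¹, and e^{tJ} can be computed block-by-block.

A has Jordan form
J =
  [4, 1, 0]
  [0, 4, 1]
  [0, 0, 4]
(up to reordering of blocks).

Per-block formulas:
  For a 3×3 Jordan block J_3(4): exp(t · J_3(4)) = e^(4t)·(I + t·N + (t^2/2)·N^2), where N is the 3×3 nilpotent shift.

After assembling e^{tJ} and conjugating by P, we get:

e^{tA} =
  [-t*exp(4*t) + exp(4*t), t*exp(4*t), -t^2*exp(4*t)/2 - 2*t*exp(4*t)]
  [-t*exp(4*t), t*exp(4*t) + exp(4*t), -t^2*exp(4*t)/2 - 3*t*exp(4*t)]
  [0, 0, exp(4*t)]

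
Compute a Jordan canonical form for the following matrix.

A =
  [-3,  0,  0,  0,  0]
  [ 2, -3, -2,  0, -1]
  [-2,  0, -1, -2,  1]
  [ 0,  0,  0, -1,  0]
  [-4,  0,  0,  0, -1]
J_1(-3) ⊕ J_1(-3) ⊕ J_2(-1) ⊕ J_1(-1)

The characteristic polynomial is
  det(x·I − A) = x^5 + 9*x^4 + 30*x^3 + 46*x^2 + 33*x + 9 = (x + 1)^3*(x + 3)^2

Eigenvalues and multiplicities (the geometric multiplicity of λ is n − rank(A − λI), which equals the number of Jordan blocks for λ):
  λ = -3: algebraic multiplicity = 2, geometric multiplicity = 2
  λ = -1: algebraic multiplicity = 3, geometric multiplicity = 2

Determining the block sizes for each eigenvalue:
  λ = -3: gm = am = 2, so every block has size 1 → block sizes [1, 1]
  λ = -1: 2 blocks summing to 3 forces exactly one block of size 2 and the rest size 1 → block sizes [2, 1]

Assembling the blocks gives a Jordan form
J =
  [-3,  0,  0,  0,  0]
  [ 0, -3,  0,  0,  0]
  [ 0,  0, -1,  1,  0]
  [ 0,  0,  0, -1,  0]
  [ 0,  0,  0,  0, -1]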